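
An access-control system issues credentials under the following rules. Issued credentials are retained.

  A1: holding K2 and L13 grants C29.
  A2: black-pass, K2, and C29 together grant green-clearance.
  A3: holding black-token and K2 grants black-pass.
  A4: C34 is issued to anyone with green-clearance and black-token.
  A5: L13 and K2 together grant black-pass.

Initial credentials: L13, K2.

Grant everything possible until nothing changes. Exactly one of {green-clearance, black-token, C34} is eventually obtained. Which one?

green-clearance

Holding K2 and L13 grants C29 (A1).
Holding L13 and K2 grants black-pass (A5).
Holding black-pass, K2, and C29 grants green-clearance (A2).
C34 would need green-clearance and black-token (A4), but black-token is never granted. No rule produces black-token, and it is not given.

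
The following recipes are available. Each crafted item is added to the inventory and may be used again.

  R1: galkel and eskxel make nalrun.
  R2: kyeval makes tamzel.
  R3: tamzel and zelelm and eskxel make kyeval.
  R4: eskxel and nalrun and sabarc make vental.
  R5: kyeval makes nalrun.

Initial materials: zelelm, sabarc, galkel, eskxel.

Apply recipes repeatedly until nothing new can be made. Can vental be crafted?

Yes

Using R1, galkel and eskxel make nalrun.
Using R4, eskxel, nalrun, and sabarc make vental.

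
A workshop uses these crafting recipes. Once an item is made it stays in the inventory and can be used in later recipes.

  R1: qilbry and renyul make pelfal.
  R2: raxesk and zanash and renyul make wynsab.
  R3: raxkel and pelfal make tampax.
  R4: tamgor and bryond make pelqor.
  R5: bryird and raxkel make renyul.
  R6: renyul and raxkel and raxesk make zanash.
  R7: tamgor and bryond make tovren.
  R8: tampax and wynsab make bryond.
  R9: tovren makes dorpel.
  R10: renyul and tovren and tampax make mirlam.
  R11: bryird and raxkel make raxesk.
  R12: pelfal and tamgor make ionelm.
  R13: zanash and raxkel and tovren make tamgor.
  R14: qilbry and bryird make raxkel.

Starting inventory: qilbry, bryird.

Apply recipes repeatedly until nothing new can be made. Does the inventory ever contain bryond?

Yes

qilbry and bryird → raxkel (R14).
bryird and raxkel → renyul (R5).
Using R11, bryird and raxkel make raxesk.
Using R6, renyul, raxkel, and raxesk make zanash.
qilbry and renyul → pelfal (R1).
Using R2, raxesk, zanash, and renyul make wynsab.
raxkel and pelfal → tampax (R3).
tampax and wynsab → bryond (R8).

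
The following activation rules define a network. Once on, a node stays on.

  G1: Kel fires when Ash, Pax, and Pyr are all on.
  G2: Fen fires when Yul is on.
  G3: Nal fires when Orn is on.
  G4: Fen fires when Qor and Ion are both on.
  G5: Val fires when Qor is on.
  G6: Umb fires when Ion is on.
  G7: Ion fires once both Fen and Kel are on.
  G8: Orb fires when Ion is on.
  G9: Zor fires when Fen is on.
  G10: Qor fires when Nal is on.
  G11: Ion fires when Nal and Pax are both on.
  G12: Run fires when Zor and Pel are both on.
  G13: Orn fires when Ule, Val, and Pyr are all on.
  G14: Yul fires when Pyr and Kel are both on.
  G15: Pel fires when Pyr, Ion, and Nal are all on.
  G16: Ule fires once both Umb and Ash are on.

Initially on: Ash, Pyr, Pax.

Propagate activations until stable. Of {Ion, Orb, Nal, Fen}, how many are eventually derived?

Ash, Pax, and Pyr are on, so Kel fires (G1).
Pyr and Kel are on, so Yul fires (G14).
Yul is on, so Fen fires (G2).
Fen and Kel are on, so Ion fires (G7).
G8: Ion on → Orb on.
Ion: reached.
Orb: reached.
Nal would need Orn (G3), but Orn never turns on.
Fen: reached.
Reached: Ion, Orb, and Fen — 3 of the 4.

3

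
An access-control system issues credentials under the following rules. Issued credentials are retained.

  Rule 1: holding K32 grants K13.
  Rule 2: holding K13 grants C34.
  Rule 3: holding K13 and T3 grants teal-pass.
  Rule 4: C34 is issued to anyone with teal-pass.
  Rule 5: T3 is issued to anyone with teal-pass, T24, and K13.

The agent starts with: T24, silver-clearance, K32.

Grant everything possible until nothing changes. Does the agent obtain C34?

Yes

Holding K32 grants K13 (Rule 1).
Holding K13 grants C34 (Rule 2).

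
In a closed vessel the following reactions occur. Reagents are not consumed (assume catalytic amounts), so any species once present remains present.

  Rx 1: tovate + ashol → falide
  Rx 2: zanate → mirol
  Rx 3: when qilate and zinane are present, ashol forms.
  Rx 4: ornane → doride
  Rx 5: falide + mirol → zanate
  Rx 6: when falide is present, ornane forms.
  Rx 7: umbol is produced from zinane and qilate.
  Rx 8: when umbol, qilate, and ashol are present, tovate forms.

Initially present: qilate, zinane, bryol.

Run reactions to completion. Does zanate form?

No

zanate would need falide and mirol (Rx 5), but mirol never forms.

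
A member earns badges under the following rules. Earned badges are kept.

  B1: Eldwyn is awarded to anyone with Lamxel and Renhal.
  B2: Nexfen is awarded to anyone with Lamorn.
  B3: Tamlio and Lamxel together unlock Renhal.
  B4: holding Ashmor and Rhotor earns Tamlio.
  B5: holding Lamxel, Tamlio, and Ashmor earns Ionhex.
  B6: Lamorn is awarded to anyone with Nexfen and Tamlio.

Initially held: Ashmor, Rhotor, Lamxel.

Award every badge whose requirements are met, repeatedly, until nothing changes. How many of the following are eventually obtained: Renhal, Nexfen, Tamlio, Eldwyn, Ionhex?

4

With Ashmor and Rhotor, Tamlio is earned (B4).
With Lamxel, Tamlio, and Ashmor, Ionhex is earned (B5).
With Tamlio and Lamxel, Renhal is earned (B3).
With Lamxel and Renhal, Eldwyn is earned (B1).
Renhal: reached.
Nexfen would need Lamorn (B2), but Lamorn is never earned.
Tamlio: reached.
Eldwyn: reached.
Ionhex: reached.
Reached: Renhal, Tamlio, Eldwyn, and Ionhex — 4 of the 5.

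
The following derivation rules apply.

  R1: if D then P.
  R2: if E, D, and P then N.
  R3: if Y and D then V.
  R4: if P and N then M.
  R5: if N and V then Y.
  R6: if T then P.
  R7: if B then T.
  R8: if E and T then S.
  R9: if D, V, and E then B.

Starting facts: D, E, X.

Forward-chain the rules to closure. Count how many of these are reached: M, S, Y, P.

2

From D, R1 gives P.
E, D, and P hold, so N follows (R2).
From P and N, R4 gives M.
M: reached.
S would need E and T (R8), but T is never established.
Y would need N and V (R5), but V is never established.
P: reached.
Reached: M and P — 2 of the 4.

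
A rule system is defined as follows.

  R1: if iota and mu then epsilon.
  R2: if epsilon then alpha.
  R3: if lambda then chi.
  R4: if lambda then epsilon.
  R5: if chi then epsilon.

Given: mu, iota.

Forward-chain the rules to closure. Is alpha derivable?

Yes

iota and mu hold, so epsilon follows (R1).
From epsilon, R2 gives alpha.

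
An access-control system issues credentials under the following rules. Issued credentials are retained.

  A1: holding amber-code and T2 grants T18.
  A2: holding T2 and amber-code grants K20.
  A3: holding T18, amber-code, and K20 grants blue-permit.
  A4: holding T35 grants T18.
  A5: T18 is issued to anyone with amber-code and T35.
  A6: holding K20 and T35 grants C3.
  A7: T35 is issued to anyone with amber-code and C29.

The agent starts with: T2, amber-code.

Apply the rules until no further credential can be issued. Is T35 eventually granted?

T35 would need amber-code and C29 (A7), but C29 is never granted.

No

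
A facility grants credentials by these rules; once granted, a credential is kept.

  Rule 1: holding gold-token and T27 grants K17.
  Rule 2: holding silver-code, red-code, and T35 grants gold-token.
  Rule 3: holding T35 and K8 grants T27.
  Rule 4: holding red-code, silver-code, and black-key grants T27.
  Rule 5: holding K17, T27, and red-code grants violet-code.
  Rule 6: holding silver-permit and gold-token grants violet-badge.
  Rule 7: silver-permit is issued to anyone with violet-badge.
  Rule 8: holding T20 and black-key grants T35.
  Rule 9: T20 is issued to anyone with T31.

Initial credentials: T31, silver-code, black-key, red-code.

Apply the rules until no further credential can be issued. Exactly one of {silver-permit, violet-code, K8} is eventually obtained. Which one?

Holding red-code, silver-code, and black-key grants T27 (Rule 4).
Holding T31 grants T20 (Rule 9).
Holding T20 and black-key grants T35 (Rule 8).
Holding silver-code, red-code, and T35 grants gold-token (Rule 2).
Holding gold-token and T27 grants K17 (Rule 1).
Holding K17, T27, and red-code grants violet-code (Rule 5).
silver-permit would need violet-badge (Rule 7), but violet-badge is never granted. No rule produces K8, and it is not given.

violet-code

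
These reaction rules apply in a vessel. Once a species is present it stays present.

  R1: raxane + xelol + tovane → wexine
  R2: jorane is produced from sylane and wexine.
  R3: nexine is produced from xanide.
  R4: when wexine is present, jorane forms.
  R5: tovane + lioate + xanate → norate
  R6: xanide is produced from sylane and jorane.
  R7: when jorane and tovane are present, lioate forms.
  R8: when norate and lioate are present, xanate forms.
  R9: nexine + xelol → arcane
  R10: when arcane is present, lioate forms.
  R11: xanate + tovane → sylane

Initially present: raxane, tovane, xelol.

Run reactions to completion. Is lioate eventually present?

raxane, xelol, and tovane present → wexine forms (R1).
wexine present → jorane forms (R4).
jorane and tovane present → lioate forms (R7).

Yes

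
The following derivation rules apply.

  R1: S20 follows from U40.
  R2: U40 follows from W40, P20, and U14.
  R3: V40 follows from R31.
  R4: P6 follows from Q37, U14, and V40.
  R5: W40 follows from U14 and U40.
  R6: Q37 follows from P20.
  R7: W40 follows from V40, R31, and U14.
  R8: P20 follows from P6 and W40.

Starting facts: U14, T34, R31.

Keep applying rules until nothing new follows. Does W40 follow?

Yes

From R31, R3 gives V40.
From V40, R31, and U14, R7 gives W40.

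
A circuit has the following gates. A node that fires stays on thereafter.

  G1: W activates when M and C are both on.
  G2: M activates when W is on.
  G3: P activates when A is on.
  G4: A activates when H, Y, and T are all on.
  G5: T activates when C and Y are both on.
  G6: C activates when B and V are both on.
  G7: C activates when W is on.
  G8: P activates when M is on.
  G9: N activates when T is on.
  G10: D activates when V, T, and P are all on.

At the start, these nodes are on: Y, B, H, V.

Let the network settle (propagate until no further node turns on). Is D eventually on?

Yes

B and V are on, so C activates (G6).
G5: C and Y on → T on.
G4: H, Y, and T on → A on.
A is on, so P activates (G3).
V, T, and P are on, so D activates (G10).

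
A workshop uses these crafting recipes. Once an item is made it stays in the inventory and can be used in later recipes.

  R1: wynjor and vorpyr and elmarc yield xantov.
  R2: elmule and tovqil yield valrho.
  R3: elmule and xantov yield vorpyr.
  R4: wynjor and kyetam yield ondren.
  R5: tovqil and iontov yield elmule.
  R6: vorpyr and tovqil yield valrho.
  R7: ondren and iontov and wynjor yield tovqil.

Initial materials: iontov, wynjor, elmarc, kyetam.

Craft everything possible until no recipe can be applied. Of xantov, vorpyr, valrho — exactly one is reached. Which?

valrho

wynjor and kyetam → ondren (R4).
Using R7, ondren, iontov, and wynjor make tovqil.
tovqil and iontov → elmule (R5).
elmule and tovqil → valrho (R2).
xantov would need wynjor, vorpyr, and elmarc (R1), but vorpyr is never obtained. vorpyr would need elmule and xantov (R3), but xantov is never obtained.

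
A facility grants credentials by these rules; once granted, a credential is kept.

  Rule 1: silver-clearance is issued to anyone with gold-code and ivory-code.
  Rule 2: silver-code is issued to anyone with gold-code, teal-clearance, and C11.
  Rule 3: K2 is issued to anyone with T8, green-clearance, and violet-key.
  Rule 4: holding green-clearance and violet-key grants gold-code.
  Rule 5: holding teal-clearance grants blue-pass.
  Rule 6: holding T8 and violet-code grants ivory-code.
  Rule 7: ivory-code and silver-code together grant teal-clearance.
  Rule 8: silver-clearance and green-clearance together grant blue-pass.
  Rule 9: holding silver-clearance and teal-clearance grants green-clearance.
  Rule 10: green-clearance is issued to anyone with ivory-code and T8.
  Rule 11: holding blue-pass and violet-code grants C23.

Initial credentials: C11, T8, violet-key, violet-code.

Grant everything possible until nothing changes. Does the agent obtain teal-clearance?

teal-clearance would need ivory-code and silver-code (Rule 7), but silver-code is never granted.

No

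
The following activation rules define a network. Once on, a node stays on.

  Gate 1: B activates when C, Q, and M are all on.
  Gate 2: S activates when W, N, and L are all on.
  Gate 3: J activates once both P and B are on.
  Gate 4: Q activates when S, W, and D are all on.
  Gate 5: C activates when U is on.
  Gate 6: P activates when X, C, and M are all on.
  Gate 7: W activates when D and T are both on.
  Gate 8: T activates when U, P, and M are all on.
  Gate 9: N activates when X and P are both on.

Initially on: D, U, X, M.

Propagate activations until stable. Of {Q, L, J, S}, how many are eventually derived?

0

Q would need S, W, and D (Gate 4), but S never turns on.
No rule produces L, and it is not given.
J would need P and B (Gate 3), but B never turns on.
S would need W, N, and L (Gate 2), but L never turns on.
None of the 4 are reached.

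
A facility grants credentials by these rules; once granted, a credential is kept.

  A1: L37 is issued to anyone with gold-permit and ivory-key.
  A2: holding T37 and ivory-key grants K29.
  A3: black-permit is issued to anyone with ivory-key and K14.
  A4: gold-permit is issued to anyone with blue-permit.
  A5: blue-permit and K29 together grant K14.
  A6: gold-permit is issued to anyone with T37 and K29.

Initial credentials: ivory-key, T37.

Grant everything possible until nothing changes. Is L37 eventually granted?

Yes

Holding T37 and ivory-key grants K29 (A2).
Holding T37 and K29 grants gold-permit (A6).
Holding gold-permit and ivory-key grants L37 (A1).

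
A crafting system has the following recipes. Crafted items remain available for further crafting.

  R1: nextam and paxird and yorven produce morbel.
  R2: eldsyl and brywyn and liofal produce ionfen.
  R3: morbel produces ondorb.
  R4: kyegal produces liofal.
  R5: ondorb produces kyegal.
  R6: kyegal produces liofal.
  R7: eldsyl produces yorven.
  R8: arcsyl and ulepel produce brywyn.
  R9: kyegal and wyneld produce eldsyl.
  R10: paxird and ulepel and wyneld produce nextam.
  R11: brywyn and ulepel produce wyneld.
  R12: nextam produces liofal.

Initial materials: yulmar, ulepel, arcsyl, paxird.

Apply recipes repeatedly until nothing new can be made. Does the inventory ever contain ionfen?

No

ionfen would need eldsyl, brywyn, and liofal (R2), but eldsyl is never obtained.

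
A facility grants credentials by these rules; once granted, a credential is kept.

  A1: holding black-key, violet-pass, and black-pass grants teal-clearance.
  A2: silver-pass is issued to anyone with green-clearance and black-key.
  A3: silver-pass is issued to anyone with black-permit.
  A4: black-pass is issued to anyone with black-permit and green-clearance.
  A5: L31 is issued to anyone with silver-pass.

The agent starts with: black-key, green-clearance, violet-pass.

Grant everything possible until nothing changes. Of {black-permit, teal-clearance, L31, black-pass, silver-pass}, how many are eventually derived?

Holding green-clearance and black-key grants silver-pass (A2).
Holding silver-pass grants L31 (A5).
No rule produces black-permit, and it is not given.
teal-clearance would need black-key, violet-pass, and black-pass (A1), but black-pass is never granted.
L31: reached.
black-pass would need black-permit and green-clearance (A4), but black-permit is never granted.
silver-pass: reached.
Reached: L31 and silver-pass — 2 of the 5.

2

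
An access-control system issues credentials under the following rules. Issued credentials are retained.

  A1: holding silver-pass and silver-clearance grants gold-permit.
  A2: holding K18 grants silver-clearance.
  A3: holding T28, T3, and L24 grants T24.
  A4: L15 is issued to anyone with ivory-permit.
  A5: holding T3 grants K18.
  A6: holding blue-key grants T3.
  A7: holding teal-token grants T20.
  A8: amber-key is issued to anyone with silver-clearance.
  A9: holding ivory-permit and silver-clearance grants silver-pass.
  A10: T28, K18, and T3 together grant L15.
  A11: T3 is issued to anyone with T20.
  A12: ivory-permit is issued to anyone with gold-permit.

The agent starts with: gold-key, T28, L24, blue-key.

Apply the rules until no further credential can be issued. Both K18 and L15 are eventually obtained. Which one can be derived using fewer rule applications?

K18: Holding blue-key grants T3 (A6). Holding T3 grants K18 (A5). [2 rule applications]
L15: Holding blue-key grants T3 (A6). Holding T3 grants K18 (A5). Holding T28, K18, and T3 grants L15 (A10). [3 rule applications]
K18 needs fewer.

K18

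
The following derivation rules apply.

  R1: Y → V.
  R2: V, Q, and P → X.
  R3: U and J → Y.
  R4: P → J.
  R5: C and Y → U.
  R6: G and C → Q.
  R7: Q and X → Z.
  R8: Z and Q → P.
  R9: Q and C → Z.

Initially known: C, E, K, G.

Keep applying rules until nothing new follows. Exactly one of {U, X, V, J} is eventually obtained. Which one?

J

From G and C, R6 gives Q.
From Q and C, R9 gives Z.
Z and Q hold, so P follows (R8).
P holds, so J follows (R4).
U would need C and Y (R5), but Y is never established. V would need Y (R1), but Y is never established. X would need V, Q, and P (R2), but V is never established.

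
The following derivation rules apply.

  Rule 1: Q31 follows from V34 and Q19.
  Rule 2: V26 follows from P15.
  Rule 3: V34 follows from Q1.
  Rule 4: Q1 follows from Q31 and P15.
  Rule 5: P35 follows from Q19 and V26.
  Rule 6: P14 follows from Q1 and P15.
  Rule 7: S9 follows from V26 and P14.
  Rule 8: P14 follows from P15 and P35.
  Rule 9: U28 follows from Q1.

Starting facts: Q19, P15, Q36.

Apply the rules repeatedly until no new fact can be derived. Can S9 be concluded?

Yes

P15 holds, so V26 follows (Rule 2).
Q19 and V26 hold, so P35 follows (Rule 5).
P15 and P35 hold, so P14 follows (Rule 8).
From V26 and P14, Rule 7 gives S9.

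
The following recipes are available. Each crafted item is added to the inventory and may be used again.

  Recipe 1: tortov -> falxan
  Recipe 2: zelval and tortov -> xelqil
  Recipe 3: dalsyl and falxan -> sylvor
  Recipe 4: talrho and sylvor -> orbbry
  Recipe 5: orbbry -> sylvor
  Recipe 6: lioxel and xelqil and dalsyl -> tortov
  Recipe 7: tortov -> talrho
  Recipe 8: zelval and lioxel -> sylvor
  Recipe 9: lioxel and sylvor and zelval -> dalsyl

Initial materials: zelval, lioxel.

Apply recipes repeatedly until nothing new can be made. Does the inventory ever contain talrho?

No

talrho would need tortov (Recipe 7), but tortov is never obtained.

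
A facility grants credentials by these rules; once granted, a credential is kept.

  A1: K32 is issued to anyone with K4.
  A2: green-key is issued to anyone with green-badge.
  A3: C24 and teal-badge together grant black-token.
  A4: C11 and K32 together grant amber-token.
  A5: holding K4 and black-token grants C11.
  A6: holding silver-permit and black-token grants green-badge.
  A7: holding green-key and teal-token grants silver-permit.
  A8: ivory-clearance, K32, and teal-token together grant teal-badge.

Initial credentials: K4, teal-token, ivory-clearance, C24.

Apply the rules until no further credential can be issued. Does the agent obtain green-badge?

green-badge would need silver-permit and black-token (A6), but silver-permit is never granted.

No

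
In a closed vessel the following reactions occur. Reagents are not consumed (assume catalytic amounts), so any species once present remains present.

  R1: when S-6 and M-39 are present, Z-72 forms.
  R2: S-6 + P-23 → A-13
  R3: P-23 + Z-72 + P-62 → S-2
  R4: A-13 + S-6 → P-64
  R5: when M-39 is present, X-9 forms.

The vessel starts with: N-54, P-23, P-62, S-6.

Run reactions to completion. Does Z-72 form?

No

Z-72 would need S-6 and M-39 (R1), but M-39 never forms.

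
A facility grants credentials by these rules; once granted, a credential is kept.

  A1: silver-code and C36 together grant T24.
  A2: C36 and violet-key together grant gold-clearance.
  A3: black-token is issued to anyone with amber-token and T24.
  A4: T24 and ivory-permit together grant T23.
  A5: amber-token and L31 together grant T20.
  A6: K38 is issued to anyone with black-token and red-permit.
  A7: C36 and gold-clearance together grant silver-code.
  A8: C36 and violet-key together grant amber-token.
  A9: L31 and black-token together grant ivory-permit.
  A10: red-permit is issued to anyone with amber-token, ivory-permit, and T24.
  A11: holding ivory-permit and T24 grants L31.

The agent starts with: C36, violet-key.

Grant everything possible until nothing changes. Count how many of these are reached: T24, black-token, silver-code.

Holding C36 and violet-key grants gold-clearance (A2).
Holding C36 and violet-key grants amber-token (A8).
Holding C36 and gold-clearance grants silver-code (A7).
Holding silver-code and C36 grants T24 (A1).
Holding amber-token and T24 grants black-token (A3).
T24: reached.
black-token: reached.
silver-code: reached.
All 3 are reached.

3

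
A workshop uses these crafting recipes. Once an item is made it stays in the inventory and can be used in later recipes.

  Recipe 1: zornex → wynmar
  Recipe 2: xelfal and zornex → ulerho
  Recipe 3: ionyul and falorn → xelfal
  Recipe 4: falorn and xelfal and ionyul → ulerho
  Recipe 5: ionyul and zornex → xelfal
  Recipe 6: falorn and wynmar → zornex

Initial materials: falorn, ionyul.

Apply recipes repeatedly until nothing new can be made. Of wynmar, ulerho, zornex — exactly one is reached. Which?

ionyul and falorn → xelfal (Recipe 3).
falorn and xelfal and ionyul → ulerho (Recipe 4).
wynmar would need zornex (Recipe 1), but zornex is never obtained. zornex would need falorn and wynmar (Recipe 6), but wynmar is never obtained.

ulerho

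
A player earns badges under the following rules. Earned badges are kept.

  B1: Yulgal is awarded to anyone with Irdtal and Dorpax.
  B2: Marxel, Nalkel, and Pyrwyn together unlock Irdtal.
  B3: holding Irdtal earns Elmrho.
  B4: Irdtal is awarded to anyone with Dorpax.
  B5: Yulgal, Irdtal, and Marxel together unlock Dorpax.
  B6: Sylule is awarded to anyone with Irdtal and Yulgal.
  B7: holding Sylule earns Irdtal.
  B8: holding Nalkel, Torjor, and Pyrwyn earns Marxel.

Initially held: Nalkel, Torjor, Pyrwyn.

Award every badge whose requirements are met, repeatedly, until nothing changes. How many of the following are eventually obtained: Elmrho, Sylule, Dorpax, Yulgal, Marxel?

With Nalkel, Torjor, and Pyrwyn, Marxel is earned (B8).
With Marxel, Nalkel, and Pyrwyn, Irdtal is earned (B2).
With Irdtal, Elmrho is earned (B3).
Elmrho: reached.
Sylule would need Irdtal and Yulgal (B6), but Yulgal is never earned.
Dorpax would need Yulgal, Irdtal, and Marxel (B5), but Yulgal is never earned.
Yulgal would need Irdtal and Dorpax (B1), but Dorpax is never earned.
Marxel: reached.
Reached: Elmrho and Marxel — 2 of the 5.

2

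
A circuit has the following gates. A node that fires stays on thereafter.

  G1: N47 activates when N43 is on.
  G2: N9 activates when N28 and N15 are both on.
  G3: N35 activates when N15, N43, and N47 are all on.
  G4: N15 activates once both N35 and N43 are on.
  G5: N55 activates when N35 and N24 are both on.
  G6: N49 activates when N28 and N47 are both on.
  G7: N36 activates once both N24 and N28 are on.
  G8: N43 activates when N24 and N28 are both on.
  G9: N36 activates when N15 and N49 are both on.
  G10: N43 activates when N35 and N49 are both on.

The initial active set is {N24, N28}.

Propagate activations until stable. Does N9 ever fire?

No

N9 would need N28 and N15 (G2), but N15 never turns on.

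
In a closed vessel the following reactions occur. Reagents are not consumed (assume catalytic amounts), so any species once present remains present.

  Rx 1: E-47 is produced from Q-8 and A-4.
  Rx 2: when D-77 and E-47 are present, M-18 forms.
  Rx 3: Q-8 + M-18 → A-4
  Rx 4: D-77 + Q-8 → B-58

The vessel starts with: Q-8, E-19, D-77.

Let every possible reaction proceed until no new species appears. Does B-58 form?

Yes

D-77 and Q-8 present → B-58 forms (Rx 4).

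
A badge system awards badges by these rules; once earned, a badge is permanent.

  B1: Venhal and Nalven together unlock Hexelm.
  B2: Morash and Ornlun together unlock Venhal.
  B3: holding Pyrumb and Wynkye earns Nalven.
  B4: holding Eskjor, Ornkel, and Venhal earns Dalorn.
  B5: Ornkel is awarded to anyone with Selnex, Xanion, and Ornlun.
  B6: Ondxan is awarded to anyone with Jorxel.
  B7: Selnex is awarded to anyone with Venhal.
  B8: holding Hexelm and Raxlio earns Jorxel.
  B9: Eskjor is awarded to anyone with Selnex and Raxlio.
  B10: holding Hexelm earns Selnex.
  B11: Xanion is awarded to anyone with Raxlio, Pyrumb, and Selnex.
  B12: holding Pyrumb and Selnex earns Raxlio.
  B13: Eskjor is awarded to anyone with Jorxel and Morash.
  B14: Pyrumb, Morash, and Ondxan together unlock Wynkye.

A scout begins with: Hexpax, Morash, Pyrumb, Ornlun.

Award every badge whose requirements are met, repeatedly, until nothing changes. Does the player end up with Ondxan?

No

Ondxan would need Jorxel (B6), but Jorxel is never earned.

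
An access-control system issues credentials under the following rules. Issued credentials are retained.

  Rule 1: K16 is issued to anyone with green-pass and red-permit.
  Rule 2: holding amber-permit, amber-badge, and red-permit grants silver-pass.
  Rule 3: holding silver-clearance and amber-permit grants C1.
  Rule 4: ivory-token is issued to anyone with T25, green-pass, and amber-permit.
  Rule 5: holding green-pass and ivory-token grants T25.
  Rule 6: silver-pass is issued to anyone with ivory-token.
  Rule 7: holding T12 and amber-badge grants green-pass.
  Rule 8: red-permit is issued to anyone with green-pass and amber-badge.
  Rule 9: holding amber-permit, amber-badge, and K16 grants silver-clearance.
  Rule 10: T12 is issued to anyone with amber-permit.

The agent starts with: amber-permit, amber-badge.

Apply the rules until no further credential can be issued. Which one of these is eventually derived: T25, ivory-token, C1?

Holding amber-permit grants T12 (Rule 10).
Holding T12 and amber-badge grants green-pass (Rule 7).
Holding green-pass and amber-badge grants red-permit (Rule 8).
Holding green-pass and red-permit grants K16 (Rule 1).
Holding amber-permit, amber-badge, and K16 grants silver-clearance (Rule 9).
Holding silver-clearance and amber-permit grants C1 (Rule 3).
ivory-token would need T25, green-pass, and amber-permit (Rule 4), but T25 is never granted. T25 would need green-pass and ivory-token (Rule 5), but ivory-token is never granted.

C1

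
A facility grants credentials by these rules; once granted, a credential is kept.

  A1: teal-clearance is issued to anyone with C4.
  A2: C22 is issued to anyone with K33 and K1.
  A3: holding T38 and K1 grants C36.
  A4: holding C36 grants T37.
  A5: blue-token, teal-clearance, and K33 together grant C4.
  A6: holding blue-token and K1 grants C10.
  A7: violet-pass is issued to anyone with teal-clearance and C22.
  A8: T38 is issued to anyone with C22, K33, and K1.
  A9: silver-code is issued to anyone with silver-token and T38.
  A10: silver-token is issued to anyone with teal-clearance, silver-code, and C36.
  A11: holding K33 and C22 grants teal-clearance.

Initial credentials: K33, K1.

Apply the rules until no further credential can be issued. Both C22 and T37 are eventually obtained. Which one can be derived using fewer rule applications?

C22: Holding K33 and K1 grants C22 (A2). [1 rule application]
T37: Holding K33 and K1 grants C22 (A2). Holding C22, K33, and K1 grants T38 (A8). Holding T38 and K1 grants C36 (A3). Holding C36 grants T37 (A4). [4 rule applications]
C22 needs fewer.

C22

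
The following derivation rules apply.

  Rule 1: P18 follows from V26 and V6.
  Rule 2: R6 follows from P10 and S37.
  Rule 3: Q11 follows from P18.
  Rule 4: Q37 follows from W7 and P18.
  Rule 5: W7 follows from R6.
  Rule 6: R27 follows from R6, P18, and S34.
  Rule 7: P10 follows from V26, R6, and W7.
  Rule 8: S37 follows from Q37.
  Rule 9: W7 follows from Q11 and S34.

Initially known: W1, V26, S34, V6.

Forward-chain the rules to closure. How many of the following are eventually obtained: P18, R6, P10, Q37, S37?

3

From V26 and V6, Rule 1 gives P18.
From P18, Rule 3 gives Q11.
From Q11 and S34, Rule 9 gives W7.
From W7 and P18, Rule 4 gives Q37.
Q37 holds, so S37 follows (Rule 8).
P18: reached.
R6 would need P10 and S37 (Rule 2), but P10 is never established.
P10 would need V26, R6, and W7 (Rule 7), but R6 is never established.
Q37: reached.
S37: reached.
Reached: P18, Q37, and S37 — 3 of the 5.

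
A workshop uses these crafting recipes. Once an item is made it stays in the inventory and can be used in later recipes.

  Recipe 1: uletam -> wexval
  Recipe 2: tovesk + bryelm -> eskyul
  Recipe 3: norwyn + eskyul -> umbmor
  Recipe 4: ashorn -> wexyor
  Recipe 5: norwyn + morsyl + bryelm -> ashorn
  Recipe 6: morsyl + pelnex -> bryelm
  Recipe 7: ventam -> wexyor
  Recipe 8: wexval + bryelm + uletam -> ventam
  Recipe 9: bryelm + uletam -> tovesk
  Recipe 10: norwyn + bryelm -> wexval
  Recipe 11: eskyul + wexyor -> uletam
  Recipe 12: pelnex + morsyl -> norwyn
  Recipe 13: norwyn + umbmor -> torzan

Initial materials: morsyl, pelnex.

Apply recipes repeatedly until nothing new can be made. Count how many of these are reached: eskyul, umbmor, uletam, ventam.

eskyul would need tovesk and bryelm (Recipe 2), but tovesk is never obtained.
umbmor would need norwyn and eskyul (Recipe 3), but eskyul is never obtained.
uletam would need eskyul and wexyor (Recipe 11), but eskyul is never obtained.
ventam would need wexval, bryelm, and uletam (Recipe 8), but uletam is never obtained.
None of the 4 are reached.

0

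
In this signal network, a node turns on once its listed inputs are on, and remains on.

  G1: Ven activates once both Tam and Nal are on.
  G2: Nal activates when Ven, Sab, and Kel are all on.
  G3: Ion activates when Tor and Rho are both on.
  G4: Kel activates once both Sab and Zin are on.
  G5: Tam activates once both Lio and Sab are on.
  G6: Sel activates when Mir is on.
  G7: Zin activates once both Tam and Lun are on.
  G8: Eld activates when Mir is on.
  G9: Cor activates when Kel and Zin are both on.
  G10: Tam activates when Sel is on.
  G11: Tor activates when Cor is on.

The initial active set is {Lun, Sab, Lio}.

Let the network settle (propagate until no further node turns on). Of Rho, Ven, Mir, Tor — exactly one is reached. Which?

G5: Lio and Sab on → Tam on.
Tam and Lun are on, so Zin activates (G7).
Sab and Zin are on, so Kel activates (G4).
Kel and Zin are on, so Cor activates (G9).
Cor is on, so Tor activates (G11).
Ven would need Tam and Nal (G1), but Nal never turns on. No rule produces Mir, and it is not given. No rule produces Rho, and it is not given.

Tor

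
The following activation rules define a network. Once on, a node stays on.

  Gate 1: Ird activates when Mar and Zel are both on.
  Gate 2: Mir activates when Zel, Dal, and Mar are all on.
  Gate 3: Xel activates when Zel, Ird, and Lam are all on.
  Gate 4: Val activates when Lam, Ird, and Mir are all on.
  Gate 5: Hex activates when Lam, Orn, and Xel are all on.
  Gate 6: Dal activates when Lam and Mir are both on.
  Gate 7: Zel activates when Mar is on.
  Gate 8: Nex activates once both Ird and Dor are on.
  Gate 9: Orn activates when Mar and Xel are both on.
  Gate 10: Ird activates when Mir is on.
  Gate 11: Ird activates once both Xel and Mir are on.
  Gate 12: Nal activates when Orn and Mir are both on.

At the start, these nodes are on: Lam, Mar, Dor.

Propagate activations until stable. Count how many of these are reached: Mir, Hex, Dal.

Gate 7: Mar on → Zel on.
Gate 1: Mar and Zel on → Ird on.
Gate 3: Zel, Ird, and Lam on → Xel on.
Mar and Xel are on, so Orn activates (Gate 9).
Lam, Orn, and Xel are on, so Hex activates (Gate 5).
Mir would need Zel, Dal, and Mar (Gate 2), but Dal never turns on.
Hex: reached.
Dal would need Lam and Mir (Gate 6), but Mir never turns on.
Reached: Hex — 1 of the 3.

1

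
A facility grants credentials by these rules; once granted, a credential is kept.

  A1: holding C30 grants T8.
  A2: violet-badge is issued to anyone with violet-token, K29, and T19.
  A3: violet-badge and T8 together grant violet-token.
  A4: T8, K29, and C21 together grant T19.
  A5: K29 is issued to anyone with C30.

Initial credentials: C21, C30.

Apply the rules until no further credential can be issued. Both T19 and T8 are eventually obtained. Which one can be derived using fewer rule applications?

T8: Holding C30 grants T8 (A1). [1 rule application]
T19: Holding C30 grants K29 (A5). Holding C30 grants T8 (A1). Holding T8, K29, and C21 grants T19 (A4). [3 rule applications]
T8 needs fewer.

T8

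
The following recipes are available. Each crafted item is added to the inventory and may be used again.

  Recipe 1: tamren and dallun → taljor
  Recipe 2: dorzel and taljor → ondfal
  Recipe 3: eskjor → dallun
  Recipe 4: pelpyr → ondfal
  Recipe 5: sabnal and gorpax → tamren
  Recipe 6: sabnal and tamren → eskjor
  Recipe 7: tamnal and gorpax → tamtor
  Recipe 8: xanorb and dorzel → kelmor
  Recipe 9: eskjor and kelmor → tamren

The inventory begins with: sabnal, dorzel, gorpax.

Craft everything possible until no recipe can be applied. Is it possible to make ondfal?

Yes

sabnal and gorpax → tamren (Recipe 5).
sabnal and tamren → eskjor (Recipe 6).
eskjor → dallun (Recipe 3).
Using Recipe 1, tamren and dallun make taljor.
dorzel and taljor → ondfal (Recipe 2).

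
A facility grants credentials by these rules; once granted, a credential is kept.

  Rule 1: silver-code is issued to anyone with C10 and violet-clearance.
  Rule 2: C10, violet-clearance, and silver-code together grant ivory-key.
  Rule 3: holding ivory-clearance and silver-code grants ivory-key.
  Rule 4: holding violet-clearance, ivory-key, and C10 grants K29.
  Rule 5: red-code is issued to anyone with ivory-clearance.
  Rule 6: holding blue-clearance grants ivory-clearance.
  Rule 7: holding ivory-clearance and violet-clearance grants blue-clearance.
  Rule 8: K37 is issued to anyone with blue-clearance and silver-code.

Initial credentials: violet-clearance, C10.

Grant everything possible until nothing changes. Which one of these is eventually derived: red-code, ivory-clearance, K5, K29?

Holding C10 and violet-clearance grants silver-code (Rule 1).
Holding C10, violet-clearance, and silver-code grants ivory-key (Rule 2).
Holding violet-clearance, ivory-key, and C10 grants K29 (Rule 4).
red-code would need ivory-clearance (Rule 5), but ivory-clearance is never granted. ivory-clearance would need blue-clearance (Rule 6), but blue-clearance is never granted. No rule produces K5, and it is not given.

K29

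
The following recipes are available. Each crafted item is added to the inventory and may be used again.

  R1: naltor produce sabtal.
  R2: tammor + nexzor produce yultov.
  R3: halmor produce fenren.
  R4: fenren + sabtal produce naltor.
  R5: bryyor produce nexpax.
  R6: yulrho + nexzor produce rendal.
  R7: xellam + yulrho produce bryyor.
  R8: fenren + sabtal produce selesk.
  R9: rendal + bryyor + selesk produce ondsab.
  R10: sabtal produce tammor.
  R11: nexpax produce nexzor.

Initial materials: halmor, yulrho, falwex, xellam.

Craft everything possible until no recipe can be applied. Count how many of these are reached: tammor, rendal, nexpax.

2

Using R7, xellam and yulrho make bryyor.
bryyor → nexpax (R5).
nexpax → nexzor (R11).
Using R6, yulrho and nexzor make rendal.
tammor would need sabtal (R10), but sabtal is never obtained.
rendal: reached.
nexpax: reached.
Reached: rendal and nexpax — 2 of the 3.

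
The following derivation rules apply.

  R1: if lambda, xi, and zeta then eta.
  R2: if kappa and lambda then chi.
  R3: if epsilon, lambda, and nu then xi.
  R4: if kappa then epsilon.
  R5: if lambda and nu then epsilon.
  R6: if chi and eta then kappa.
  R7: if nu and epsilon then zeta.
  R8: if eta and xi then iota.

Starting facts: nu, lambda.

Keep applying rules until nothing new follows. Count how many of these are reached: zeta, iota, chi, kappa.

lambda and nu hold, so epsilon follows (R5).
From epsilon, lambda, and nu, R3 gives xi.
nu and epsilon hold, so zeta follows (R7).
lambda, xi, and zeta hold, so eta follows (R1).
eta and xi hold, so iota follows (R8).
zeta: reached.
iota: reached.
chi would need kappa and lambda (R2), but kappa is never established.
kappa would need chi and eta (R6), but chi is never established.
Reached: zeta and iota — 2 of the 4.

2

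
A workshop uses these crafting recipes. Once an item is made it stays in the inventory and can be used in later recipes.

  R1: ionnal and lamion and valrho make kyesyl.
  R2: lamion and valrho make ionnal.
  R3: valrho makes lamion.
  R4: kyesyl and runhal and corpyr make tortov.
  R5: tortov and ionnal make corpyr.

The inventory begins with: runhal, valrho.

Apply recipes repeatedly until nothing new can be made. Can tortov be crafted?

No

tortov would need kyesyl, runhal, and corpyr (R4), but corpyr is never obtained.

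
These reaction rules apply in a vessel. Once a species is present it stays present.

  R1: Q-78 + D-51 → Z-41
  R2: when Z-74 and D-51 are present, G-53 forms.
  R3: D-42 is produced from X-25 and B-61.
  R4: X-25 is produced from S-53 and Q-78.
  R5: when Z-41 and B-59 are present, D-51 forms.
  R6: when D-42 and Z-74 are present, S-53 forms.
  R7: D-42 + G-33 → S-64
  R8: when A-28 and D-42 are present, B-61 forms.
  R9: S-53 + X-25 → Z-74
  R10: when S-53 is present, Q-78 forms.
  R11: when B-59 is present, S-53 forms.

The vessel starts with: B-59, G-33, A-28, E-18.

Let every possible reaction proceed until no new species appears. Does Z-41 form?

Z-41 would need Q-78 and D-51 (R1), but D-51 never forms.

No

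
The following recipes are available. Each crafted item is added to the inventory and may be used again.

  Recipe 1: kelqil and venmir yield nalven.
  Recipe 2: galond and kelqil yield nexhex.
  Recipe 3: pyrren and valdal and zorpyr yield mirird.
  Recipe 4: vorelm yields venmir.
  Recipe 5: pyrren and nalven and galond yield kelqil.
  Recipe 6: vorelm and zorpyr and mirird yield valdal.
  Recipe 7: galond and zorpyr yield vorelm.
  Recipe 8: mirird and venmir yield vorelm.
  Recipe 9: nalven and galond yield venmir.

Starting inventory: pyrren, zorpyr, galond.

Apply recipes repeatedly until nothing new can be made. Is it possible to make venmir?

Yes

galond and zorpyr → vorelm (Recipe 7).
vorelm → venmir (Recipe 4).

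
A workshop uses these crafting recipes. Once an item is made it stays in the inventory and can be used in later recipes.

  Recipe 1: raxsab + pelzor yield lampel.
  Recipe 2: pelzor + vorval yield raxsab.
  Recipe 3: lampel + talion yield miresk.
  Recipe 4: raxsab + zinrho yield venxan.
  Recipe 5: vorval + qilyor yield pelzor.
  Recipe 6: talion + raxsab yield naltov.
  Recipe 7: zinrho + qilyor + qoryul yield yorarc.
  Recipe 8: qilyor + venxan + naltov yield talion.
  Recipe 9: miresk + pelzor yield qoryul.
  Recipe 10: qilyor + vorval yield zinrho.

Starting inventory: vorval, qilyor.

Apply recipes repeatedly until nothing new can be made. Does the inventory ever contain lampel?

vorval + qilyor → pelzor (Recipe 5).
Using Recipe 2, pelzor and vorval make raxsab.
raxsab + pelzor → lampel (Recipe 1).

Yes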